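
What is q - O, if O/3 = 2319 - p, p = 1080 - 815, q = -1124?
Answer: -7286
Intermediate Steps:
p = 265
O = 6162 (O = 3*(2319 - 1*265) = 3*(2319 - 265) = 3*2054 = 6162)
q - O = -1124 - 1*6162 = -1124 - 6162 = -7286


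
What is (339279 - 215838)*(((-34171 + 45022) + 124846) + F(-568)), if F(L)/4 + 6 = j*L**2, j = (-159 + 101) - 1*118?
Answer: -28020072934743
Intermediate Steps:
j = -176 (j = -58 - 118 = -176)
F(L) = -24 - 704*L**2 (F(L) = -24 + 4*(-176*L**2) = -24 - 704*L**2)
(339279 - 215838)*(((-34171 + 45022) + 124846) + F(-568)) = (339279 - 215838)*(((-34171 + 45022) + 124846) + (-24 - 704*(-568)**2)) = 123441*((10851 + 124846) + (-24 - 704*322624)) = 123441*(135697 + (-24 - 227127296)) = 123441*(135697 - 227127320) = 123441*(-226991623) = -28020072934743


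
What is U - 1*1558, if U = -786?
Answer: -2344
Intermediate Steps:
U - 1*1558 = -786 - 1*1558 = -786 - 1558 = -2344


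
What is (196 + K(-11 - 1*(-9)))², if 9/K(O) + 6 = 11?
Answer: 978121/25 ≈ 39125.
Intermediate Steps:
K(O) = 9/5 (K(O) = 9/(-6 + 11) = 9/5)
(196 + K(-11 - 1*(-9)))² = (196 + 9/5)² = (989/5)² = 978121/25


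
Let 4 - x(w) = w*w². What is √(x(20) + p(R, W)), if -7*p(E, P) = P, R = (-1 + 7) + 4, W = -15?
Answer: I*√391699/7 ≈ 89.408*I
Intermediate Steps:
R = 10 (R = 6 + 4 = 10)
x(w) = 4 - w³ (x(w) = 4 - w*w² = 4 - w³)
p(E, P) = -P/7
√(x(20) + p(R, W)) = √((4 - 1*20³) - ⅐*(-15)) = √((4 - 1*8000) + 15/7) = √((4 - 8000) + 15/7) = √(-7996 + 15/7) = √(-55957/7) = I*√391699/7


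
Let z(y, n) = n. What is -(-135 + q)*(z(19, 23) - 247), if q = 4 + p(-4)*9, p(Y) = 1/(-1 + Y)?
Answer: -148736/5 ≈ -29747.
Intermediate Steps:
q = 11/5 (q = 4 + 9/(-1 - 4) = 4 + 9/(-5) = 4 - 1/5*9 = 4 - 9/5 = 11/5 ≈ 2.2000)
-(-135 + q)*(z(19, 23) - 247) = -(-135 + 11/5)*(23 - 247) = -(-664)*(-224)/5 = -1*148736/5 = -148736/5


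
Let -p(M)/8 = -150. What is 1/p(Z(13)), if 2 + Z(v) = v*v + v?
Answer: 1/1200 ≈ 0.00083333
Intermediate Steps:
Z(v) = -2 + v + v**2 (Z(v) = -2 + (v*v + v) = -2 + (v**2 + v) = -2 + (v + v**2) = -2 + v + v**2)
p(M) = 1200 (p(M) = -8*(-150) = 1200)
1/p(Z(13)) = 1/1200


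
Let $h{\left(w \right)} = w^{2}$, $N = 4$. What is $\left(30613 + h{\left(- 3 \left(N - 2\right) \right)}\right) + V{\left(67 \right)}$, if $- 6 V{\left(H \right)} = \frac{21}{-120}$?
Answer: $\frac{7355767}{240} \approx 30649.0$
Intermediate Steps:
$V{\left(H \right)} = \frac{7}{240}$ ($V{\left(H \right)} = - \frac{21 \frac{1}{-120}}{6} = - \frac{21 \left(- \frac{1}{120}\right)}{6} = \left(- \frac{1}{6}\right) \left(- \frac{7}{40}\right) = \frac{7}{240}$)
$\left(30613 + h{\left(- 3 \left(N - 2\right) \right)}\right) + V{\left(67 \right)} = \left(30613 + \left(- 3 \left(4 - 2\right)\right)^{2}\right) + \frac{7}{240} = \left(30613 + \left(\left(-3\right) 2\right)^{2}\right) + \frac{7}{240} = \left(30613 + \left(-6\right)^{2}\right) + \frac{7}{240} = \left(30613 + 36\right) + \frac{7}{240} = 30649 + \frac{7}{240} = \frac{7355767}{240}$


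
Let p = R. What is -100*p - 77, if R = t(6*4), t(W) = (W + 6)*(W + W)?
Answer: -144077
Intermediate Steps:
t(W) = 2*W*(6 + W) (t(W) = (6 + W)*(2*W) = 2*W*(6 + W))
R = 1440 (R = 2*(6*4)*(6 + 6*4) = 2*24*(6 + 24) = 2*24*30 = 1440)
p = 1440
-100*p - 77 = -100*1440 - 77 = -144000 - 77 = -144077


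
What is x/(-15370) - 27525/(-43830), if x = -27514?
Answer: 54299929/22455570 ≈ 2.4181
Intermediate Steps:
x/(-15370) - 27525/(-43830) = -27514/(-15370) - 27525/(-43830) = -27514*(-1/15370) - 27525*(-1/43830) = 13757/7685 + 1835/2922 = 54299929/22455570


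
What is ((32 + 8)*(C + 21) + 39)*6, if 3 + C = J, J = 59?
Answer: 18714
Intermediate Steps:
C = 56 (C = -3 + 59 = 56)
((32 + 8)*(C + 21) + 39)*6 = ((32 + 8)*(56 + 21) + 39)*6 = (40*77 + 39)*6 = (3080 + 39)*6 = 3119*6 = 18714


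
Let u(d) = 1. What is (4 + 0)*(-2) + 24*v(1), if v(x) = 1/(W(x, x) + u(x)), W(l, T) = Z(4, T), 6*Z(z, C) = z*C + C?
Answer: 56/11 ≈ 5.0909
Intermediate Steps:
Z(z, C) = C/6 + C*z/6 (Z(z, C) = (z*C + C)/6 = (C*z + C)/6 = (C + C*z)/6 = C/6 + C*z/6)
W(l, T) = 5*T/6 (W(l, T) = T*(1 + 4)/6 = (1/6)*T*5 = 5*T/6)
v(x) = 1/(1 + 5*x/6) (v(x) = 1/(5*x/6 + 1) = 1/(1 + 5*x/6))
(4 + 0)*(-2) + 24*v(1) = (4 + 0)*(-2) + 24*(6/(6 + 5*1)) = 4*(-2) + 24*(6/(6 + 5)) = -8 + 24*(6/11) = -8 + 144/11 = 56/11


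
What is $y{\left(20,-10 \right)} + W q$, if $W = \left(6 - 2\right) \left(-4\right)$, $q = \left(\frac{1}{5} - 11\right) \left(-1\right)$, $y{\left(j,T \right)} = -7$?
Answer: $- \frac{899}{5} \approx -179.8$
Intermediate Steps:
$q = \frac{54}{5}$ ($q = \left(\frac{1}{5} - 11\right) \left(-1\right) = \left(- \frac{54}{5}\right) \left(-1\right) = \frac{54}{5} \approx 10.8$)
$W = -16$ ($W = 4 \left(-4\right) = -16$)
$y{\left(20,-10 \right)} + W q = -7 - \frac{864}{5} = - \frac{899}{5}$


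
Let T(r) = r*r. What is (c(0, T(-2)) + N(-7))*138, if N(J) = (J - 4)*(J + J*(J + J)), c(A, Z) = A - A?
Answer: -138138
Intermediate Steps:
T(r) = r**2
c(A, Z) = 0
N(J) = (-4 + J)*(J + 2*J**2) (N(J) = (-4 + J)*(J + J*(2*J)) = (-4 + J)*(J + 2*J**2))
(c(0, T(-2)) + N(-7))*138 = (0 - 7*(-4 - 7*(-7) + 2*(-7)**2))*138 = (0 - 7*(-4 + 49 + 2*49))*138 = (0 - 7*(-4 + 49 + 98))*138 = (0 - 7*143)*138 = (0 - 1001)*138 = -1001*138 = -138138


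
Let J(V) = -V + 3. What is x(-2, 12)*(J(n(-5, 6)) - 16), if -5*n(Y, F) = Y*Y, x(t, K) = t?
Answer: 16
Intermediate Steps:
n(Y, F) = -Y²/5 (n(Y, F) = -Y*Y/5 = -Y²/5)
J(V) = 3 - V
x(-2, 12)*(J(n(-5, 6)) - 16) = -2*((3 - (-1)*(-5)²/5) - 16) = -2*((3 - (-1)*25/5) - 16) = -2*((3 - 1*(-5)) - 16) = -2*((3 + 5) - 16) = -2*(8 - 16) = -2*(-8) = 16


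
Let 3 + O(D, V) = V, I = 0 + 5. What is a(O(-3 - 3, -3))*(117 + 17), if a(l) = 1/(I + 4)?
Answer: 134/9 ≈ 14.889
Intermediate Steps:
I = 5
O(D, V) = -3 + V
a(l) = 1/9 (a(l) = 1/(5 + 4) = 1/9)
a(O(-3 - 3, -3))*(117 + 17) = (117 + 17)/9 = (1/9)*134 = 134/9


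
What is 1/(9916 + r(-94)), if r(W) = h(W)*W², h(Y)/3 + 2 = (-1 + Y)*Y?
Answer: 1/236673340 ≈ 4.2252e-9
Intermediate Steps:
h(Y) = -6 + 3*Y*(-1 + Y) (h(Y) = -6 + 3*((-1 + Y)*Y) = -6 + 3*(Y*(-1 + Y)) = -6 + 3*Y*(-1 + Y))
r(W) = W²*(-6 - 3*W + 3*W²) (r(W) = (-6 - 3*W + 3*W²)*W² = W²*(-6 - 3*W + 3*W²))
1/(9916 + r(-94)) = 1/(9916 + 3*(-94)²*(-2 + (-94)² - 1*(-94))) = 1/(9916 + 3*8836*(-2 + 8836 + 94)) = 1/(9916 + 3*8836*8928) = 1/(9916 + 236663424) = 1/236673340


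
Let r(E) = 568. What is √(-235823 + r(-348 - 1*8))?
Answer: I*√235255 ≈ 485.03*I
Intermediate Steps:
√(-235823 + r(-348 - 1*8)) = √(-235823 + 568) = √(-235255) = I*√235255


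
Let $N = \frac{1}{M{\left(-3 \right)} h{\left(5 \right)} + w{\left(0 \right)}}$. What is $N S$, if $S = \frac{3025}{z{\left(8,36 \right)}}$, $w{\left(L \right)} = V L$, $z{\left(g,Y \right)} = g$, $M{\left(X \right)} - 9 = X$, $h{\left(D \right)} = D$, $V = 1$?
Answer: $\frac{605}{48} \approx 12.604$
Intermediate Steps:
$M{\left(X \right)} = 9 + X$
$w{\left(L \right)} = L$ ($w{\left(L \right)} = 1 L = L$)
$S = \frac{3025}{8} \approx 378.13$
$N = \frac{1}{30}$ ($N = \frac{1}{\left(9 - 3\right) 5 + 0} = \frac{1}{6 \cdot 5 + 0} = \frac{1}{30 + 0} = \frac{1}{30} \approx 0.033333$)
$N S = \frac{1}{30} \cdot \frac{3025}{8} = \frac{605}{48}$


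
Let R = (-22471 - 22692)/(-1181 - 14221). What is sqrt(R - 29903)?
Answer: I*sqrt(7092942023886)/15402 ≈ 172.92*I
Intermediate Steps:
R = 45163/15402 (R = -45163/(-15402) = -45163*(-1/15402) = 45163/15402 ≈ 2.9323)
sqrt(R - 29903) = sqrt(45163/15402 - 29903) = sqrt(-460520843/15402) = I*sqrt(7092942023886)/15402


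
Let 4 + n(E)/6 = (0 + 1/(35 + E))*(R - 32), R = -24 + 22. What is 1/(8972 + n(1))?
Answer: 3/26827 ≈ 0.00011183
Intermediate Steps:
R = -2
n(E) = -24 - 204/(35 + E) (n(E) = -24 + 6*((0 + 1/(35 + E))*(-2 - 32)) = -24 + 6*(-34/(35 + E)) = -24 - 204/(35 + E))
1/(8972 + n(1)) = 1/(8972 + 12*(-87 - 2*1)/(35 + 1)) = 1/(8972 + 12*(-87 - 2)/36) = 1/(8972 + 12*(1/36)*(-89)) = 1/(8972 - 89/3) = 1/(26827/3) = 3/26827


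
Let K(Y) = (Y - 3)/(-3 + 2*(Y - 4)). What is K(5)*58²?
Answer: -6728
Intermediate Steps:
K(Y) = (-3 + Y)/(-11 + 2*Y) (K(Y) = (-3 + Y)/(-3 + 2*(-4 + Y)) = (-3 + Y)/(-3 + (-8 + 2*Y)) = (-3 + Y)/(-11 + 2*Y))
K(5)*58² = ((-3 + 5)/(-11 + 2*5))*58² = (2/(-11 + 10))*3364 = (2/(-1))*3364 = -1*2*3364 = -2*3364 = -6728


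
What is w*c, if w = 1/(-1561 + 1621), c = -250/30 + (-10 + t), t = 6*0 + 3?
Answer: -23/90 ≈ -0.25556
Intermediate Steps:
t = 3 (t = 0 + 3 = 3)
c = -46/3 (c = -250/30 + (-10 + 3) = -250*1/30 - 7 = -25/3 - 7 = -46/3 ≈ -15.333)
w = 1/60 ≈ 0.016667
w*c = (1/60)*(-46/3) = -23/90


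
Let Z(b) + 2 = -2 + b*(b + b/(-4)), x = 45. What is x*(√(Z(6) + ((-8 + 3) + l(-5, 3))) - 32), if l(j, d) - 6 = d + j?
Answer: -1440 + 45*√22 ≈ -1228.9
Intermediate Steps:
l(j, d) = 6 + d + j (l(j, d) = 6 + (d + j) = 6 + d + j)
Z(b) = -4 + 3*b²/4 (Z(b) = -2 + (-2 + b*(b + b/(-4))) = -2 + (-2 + b*(b + b*(-¼))) = -2 + (-2 + b*(b - b/4)) = -2 + (-2 + b*(3*b/4)) = -2 + (-2 + 3*b²/4) = -4 + 3*b²/4)
x*(√(Z(6) + ((-8 + 3) + l(-5, 3))) - 32) = 45*(√((-4 + (¾)*6²) + ((-8 + 3) + (6 + 3 - 5))) - 32) = 45*(√((-4 + (¾)*36) + (-5 + 4)) - 32) = 45*(√((-4 + 27) - 1) - 32) = 45*(√(23 - 1) - 32) = 45*(√22 - 32) = 45*(-32 + √22) = -1440 + 45*√22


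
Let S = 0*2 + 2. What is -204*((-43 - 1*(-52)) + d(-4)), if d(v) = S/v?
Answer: -1734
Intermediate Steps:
S = 2 (S = 0 + 2 = 2)
d(v) = 2/v
-204*((-43 - 1*(-52)) + d(-4)) = -204*((-43 - 1*(-52)) + 2/(-4)) = -204*((-43 + 52) + 2*(-1/4)) = -204*(9 - 1/2) = -204*17/2 = -1734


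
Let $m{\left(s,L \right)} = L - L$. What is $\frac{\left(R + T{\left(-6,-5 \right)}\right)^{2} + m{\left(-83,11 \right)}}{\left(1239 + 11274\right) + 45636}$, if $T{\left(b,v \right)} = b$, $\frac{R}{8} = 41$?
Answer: $\frac{14812}{8307} \approx 1.7831$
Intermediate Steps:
$R = 328$ ($R = 8 \cdot 41 = 328$)
$m{\left(s,L \right)} = 0$
$\frac{\left(R + T{\left(-6,-5 \right)}\right)^{2} + m{\left(-83,11 \right)}}{\left(1239 + 11274\right) + 45636} = \frac{\left(328 - 6\right)^{2} + 0}{\left(1239 + 11274\right) + 45636} = \frac{322^{2} + 0}{12513 + 45636} = \frac{103684 + 0}{58149} = 103684 \cdot \frac{1}{58149} = \frac{14812}{8307}$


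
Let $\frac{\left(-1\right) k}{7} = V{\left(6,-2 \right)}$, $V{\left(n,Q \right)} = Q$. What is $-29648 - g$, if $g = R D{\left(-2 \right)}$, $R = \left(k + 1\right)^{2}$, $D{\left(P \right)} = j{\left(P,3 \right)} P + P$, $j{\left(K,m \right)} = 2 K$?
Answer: $-30998$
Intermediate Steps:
$k = 14$ ($k = \left(-7\right) \left(-2\right) = 14$)
$D{\left(P \right)} = P + 2 P^{2}$ ($D{\left(P \right)} = 2 P P + P = 2 P^{2} + P = P + 2 P^{2}$)
$R = 225$ ($R = \left(14 + 1\right)^{2} = 15^{2} = 225$)
$g = 1350$ ($g = 225 \left(- 2 \left(1 + 2 \left(-2\right)\right)\right) = 225 \left(- 2 \left(1 - 4\right)\right) = 225 \left(\left(-2\right) \left(-3\right)\right) = 225 \cdot 6 = 1350$)
$-29648 - g = -29648 - 1350 = -30998$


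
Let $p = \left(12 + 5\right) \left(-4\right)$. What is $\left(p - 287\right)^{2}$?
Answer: $126025$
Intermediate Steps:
$p = -68$ ($p = 17 \left(-4\right) = -68$)
$\left(p - 287\right)^{2} = \left(-68 - 287\right)^{2} = \left(-355\right)^{2} = 126025$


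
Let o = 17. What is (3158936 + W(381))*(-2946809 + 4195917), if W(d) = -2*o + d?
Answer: 3946285669564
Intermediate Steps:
W(d) = -34 + d (W(d) = -2*17 + d = -34 + d)
(3158936 + W(381))*(-2946809 + 4195917) = (3158936 + (-34 + 381))*(-2946809 + 4195917) = (3158936 + 347)*1249108 = 3159283*1249108 = 3946285669564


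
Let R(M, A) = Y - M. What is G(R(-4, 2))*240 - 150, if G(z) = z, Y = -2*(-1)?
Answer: 1290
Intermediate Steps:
Y = 2
R(M, A) = 2 - M
G(R(-4, 2))*240 - 150 = (2 - 1*(-4))*240 - 150 = (2 + 4)*240 - 150 = 6*240 - 150 = 1440 - 150 = 1290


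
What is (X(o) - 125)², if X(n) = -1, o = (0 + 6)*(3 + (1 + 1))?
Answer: 15876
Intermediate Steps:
o = 30 (o = 6*(3 + 2) = 6*5 = 30)
(X(o) - 125)² = (-1 - 125)² = (-126)² = 15876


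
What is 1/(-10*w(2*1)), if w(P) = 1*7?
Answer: -1/70 ≈ -0.014286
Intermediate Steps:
w(P) = 7
1/(-10*w(2*1)) = 1/(-10*7) = 1/(-70) = -1/70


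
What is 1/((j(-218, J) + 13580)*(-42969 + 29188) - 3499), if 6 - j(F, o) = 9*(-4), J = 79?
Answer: -1/187728281 ≈ -5.3268e-9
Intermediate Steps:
j(F, o) = 42 (j(F, o) = 6 - 9*(-4) = 6 - 1*(-36) = 6 + 36 = 42)
1/((j(-218, J) + 13580)*(-42969 + 29188) - 3499) = 1/((42 + 13580)*(-42969 + 29188) - 3499) = 1/(13622*(-13781) - 3499) = 1/(-187724782 - 3499) = 1/(-187728281) = -1/187728281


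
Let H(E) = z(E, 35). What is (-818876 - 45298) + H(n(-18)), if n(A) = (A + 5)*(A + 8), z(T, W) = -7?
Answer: -864181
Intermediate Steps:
n(A) = (5 + A)*(8 + A)
H(E) = -7
(-818876 - 45298) + H(n(-18)) = (-818876 - 45298) - 7 = -864174 - 7 = -864181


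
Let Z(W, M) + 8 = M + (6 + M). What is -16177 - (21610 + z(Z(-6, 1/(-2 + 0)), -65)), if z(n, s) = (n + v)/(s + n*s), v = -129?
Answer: -2456089/65 ≈ -37786.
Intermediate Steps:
Z(W, M) = -2 + 2*M (Z(W, M) = -8 + (M + (6 + M)) = -8 + (6 + 2*M) = -2 + 2*M)
z(n, s) = (-129 + n)/(s + n*s) (z(n, s) = (n - 129)/(s + n*s) = (-129 + n)/(s + n*s))
-16177 - (21610 + z(Z(-6, 1/(-2 + 0)), -65)) = -16177 - (21610 + (-129 + (-2 + 2/(-2 + 0)))/((-65)*(1 + (-2 + 2/(-2 + 0))))) = -16177 - (21610 - (-129 + (-2 + 2/(-2)))/(65*(1 + (-2 + 2/(-2))))) = -16177 - (21610 - (-129 + (-2 + 2*(-½)))/(65*(1 + (-2 + 2*(-½))))) = -16177 - (21610 - (-129 + (-2 - 1))/(65*(1 + (-2 - 1)))) = -16177 - (21610 - (-129 - 3)/(65*(1 - 3))) = -16177 - (21610 - 1/65*(-132)/(-2)) = -16177 - (21610 - 1/65*(-½)*(-132)) = -16177 - (21610 - 66/65) = -16177 - 1*1404584/65 = -16177 - 1404584/65 = -2456089/65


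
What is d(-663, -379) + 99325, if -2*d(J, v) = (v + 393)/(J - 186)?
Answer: 84326932/849 ≈ 99325.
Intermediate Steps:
d(J, v) = -(393 + v)/(2*(-186 + J)) (d(J, v) = -(v + 393)/(2*(J - 186)) = -(393 + v)/(2*(-186 + J)))
d(-663, -379) + 99325 = (-393 - 1*(-379))/(2*(-186 - 663)) + 99325 = (1/2)*(-393 + 379)/(-849) + 99325 = (1/2)*(-1/849)*(-14) + 99325 = 7/849 + 99325 = 84326932/849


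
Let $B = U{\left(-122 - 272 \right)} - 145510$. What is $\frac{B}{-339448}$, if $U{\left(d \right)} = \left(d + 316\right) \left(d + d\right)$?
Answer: $\frac{42023}{169724} \approx 0.2476$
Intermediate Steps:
$U{\left(d \right)} = 2 d \left(316 + d\right)$ ($U{\left(d \right)} = \left(316 + d\right) 2 d = 2 d \left(316 + d\right)$)
$B = -84046$ ($B = 2 \left(-122 - 272\right) \left(316 - 394\right) - 145510 = 2 \left(-394\right) \left(316 - 394\right) - 145510 = 2 \left(-394\right) \left(-78\right) - 145510 = 61464 - 145510 = -84046$)
$\frac{B}{-339448} = - \frac{84046}{-339448} = \left(-84046\right) \left(- \frac{1}{339448}\right) = \frac{42023}{169724}$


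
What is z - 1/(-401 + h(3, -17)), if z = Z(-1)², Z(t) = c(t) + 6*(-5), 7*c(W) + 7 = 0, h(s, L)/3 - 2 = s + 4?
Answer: 359415/374 ≈ 961.00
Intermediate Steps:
h(s, L) = 18 + 3*s (h(s, L) = 6 + 3*(s + 4) = 6 + 3*(4 + s) = 6 + (12 + 3*s) = 18 + 3*s)
c(W) = -1 (c(W) = -1 + (⅐)*0 = -1 + 0 = -1)
Z(t) = -31 (Z(t) = -1 + 6*(-5) = -1 - 30 = -31)
z = 961 (z = (-31)² = 961)
z - 1/(-401 + h(3, -17)) = 961 - 1/(-401 + (18 + 3*3)) = 961 - 1/(-401 + (18 + 9)) = 961 - 1/(-401 + 27) = 961 - 1/(-374) = 961 - 1*(-1/374) = 961 + 1/374 = 359415/374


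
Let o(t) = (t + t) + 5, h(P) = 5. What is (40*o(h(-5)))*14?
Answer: 8400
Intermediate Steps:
o(t) = 5 + 2*t (o(t) = 2*t + 5 = 5 + 2*t)
(40*o(h(-5)))*14 = (40*(5 + 2*5))*14 = (40*(5 + 10))*14 = (40*15)*14 = 600*14 = 8400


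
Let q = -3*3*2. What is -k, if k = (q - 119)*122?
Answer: 16714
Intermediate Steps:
q = -18 (q = -9*2 = -18)
k = -16714 (k = (-18 - 119)*122 = -137*122 = -16714)
-k = -1*(-16714) = 16714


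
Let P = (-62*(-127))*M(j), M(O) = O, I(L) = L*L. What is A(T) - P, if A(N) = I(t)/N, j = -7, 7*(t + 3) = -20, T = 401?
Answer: 1083015263/19649 ≈ 55118.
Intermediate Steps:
t = -41/7 (t = -3 + (⅐)*(-20) = -3 - 20/7 = -41/7 ≈ -5.8571)
I(L) = L²
A(N) = 1681/(49*N) (A(N) = (-41/7)²/N = 1681/(49*N))
P = -55118 (P = -62*(-127)*(-7) = 7874*(-7) = -55118)
A(T) - P = (1681/49)/401 - 1*(-55118) = (1681/49)*(1/401) + 55118 = 1681/19649 + 55118 = 1083015263/19649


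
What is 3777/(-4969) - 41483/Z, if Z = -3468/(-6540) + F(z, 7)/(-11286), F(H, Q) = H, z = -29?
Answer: -1267885227266133/16285693771 ≈ -77853.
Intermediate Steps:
Z = 3277459/6150870 (Z = -3468/(-6540) - 29/(-11286) = -3468*(-1/6540) - 29*(-1/11286) = 289/545 + 29/11286 = 3277459/6150870 ≈ 0.53284)
3777/(-4969) - 41483/Z = 3777/(-4969) - 41483/3277459/6150870 = 3777*(-1/4969) - 41483*6150870/3277459 = -3777/4969 - 255156540210/3277459 = -1267885227266133/16285693771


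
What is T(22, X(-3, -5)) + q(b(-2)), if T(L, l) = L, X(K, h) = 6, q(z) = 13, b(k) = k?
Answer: 35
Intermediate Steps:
T(22, X(-3, -5)) + q(b(-2)) = 22 + 13 = 35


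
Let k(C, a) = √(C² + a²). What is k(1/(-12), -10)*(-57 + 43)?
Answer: -7*√14401/6 ≈ -140.00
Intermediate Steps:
k(1/(-12), -10)*(-57 + 43) = √((1/(-12))² + (-10)²)*(-57 + 43) = √((-1/12)² + 100)*(-14) = √(1/144 + 100)*(-14) = √(14401/144)*(-14) = (√14401/12)*(-14) = -7*√14401/6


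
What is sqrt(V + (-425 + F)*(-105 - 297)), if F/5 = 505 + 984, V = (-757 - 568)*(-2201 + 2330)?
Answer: I*sqrt(2992965) ≈ 1730.0*I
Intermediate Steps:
V = -170925 (V = -1325*129 = -170925)
F = 7445 (F = 5*(505 + 984) = 5*1489 = 7445)
sqrt(V + (-425 + F)*(-105 - 297)) = sqrt(-170925 + (-425 + 7445)*(-105 - 297)) = sqrt(-170925 + 7020*(-402)) = sqrt(-170925 - 2822040) = sqrt(-2992965) = I*sqrt(2992965)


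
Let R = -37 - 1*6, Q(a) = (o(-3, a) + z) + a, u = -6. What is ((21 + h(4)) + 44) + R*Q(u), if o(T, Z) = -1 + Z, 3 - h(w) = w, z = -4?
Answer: 795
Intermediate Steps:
h(w) = 3 - w
Q(a) = -5 + 2*a (Q(a) = ((-1 + a) - 4) + a = (-5 + a) + a = -5 + 2*a)
R = -43 (R = -37 - 6 = -43)
((21 + h(4)) + 44) + R*Q(u) = ((21 + (3 - 1*4)) + 44) - 43*(-5 + 2*(-6)) = ((21 + (3 - 4)) + 44) - 43*(-5 - 12) = ((21 - 1) + 44) - 43*(-17) = (20 + 44) + 731 = 64 + 731 = 795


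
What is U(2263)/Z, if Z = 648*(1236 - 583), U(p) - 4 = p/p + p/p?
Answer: 1/70524 ≈ 1.4180e-5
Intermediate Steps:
U(p) = 6 (U(p) = 4 + (p/p + p/p) = 4 + (1 + 1) = 4 + 2 = 6)
Z = 423144 (Z = 648*653 = 423144)
U(2263)/Z = 6/423144 = 6*(1/423144) = 1/70524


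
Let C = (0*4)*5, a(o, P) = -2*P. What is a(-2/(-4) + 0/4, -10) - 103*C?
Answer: 20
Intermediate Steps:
C = 0 (C = 0*5 = 0)
a(-2/(-4) + 0/4, -10) - 103*C = -2*(-10) - 103*0 = 20 + 0 = 20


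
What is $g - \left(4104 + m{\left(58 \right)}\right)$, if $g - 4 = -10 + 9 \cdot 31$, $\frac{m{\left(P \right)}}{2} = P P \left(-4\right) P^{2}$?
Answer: $90528137$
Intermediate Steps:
$m{\left(P \right)} = - 8 P^{4}$ ($m{\left(P \right)} = 2 P P \left(-4\right) P^{2} = 2 P^{2} \left(-4\right) P^{2} = 2 - 4 P^{2} P^{2} = 2 \left(- 4 P^{4}\right) = - 8 P^{4}$)
$g = 273$ ($g = 4 + \left(-10 + 9 \cdot 31\right) = 4 + \left(-10 + 279\right) = 4 + 269 = 273$)
$g - \left(4104 + m{\left(58 \right)}\right) = 273 - \left(4104 - 8 \cdot 58^{4}\right) = 273 - \left(4104 - 90531968\right) = 273 - -90527864 = 273 + \left(-4104 + 90531968\right) = 273 + 90527864 = 90528137$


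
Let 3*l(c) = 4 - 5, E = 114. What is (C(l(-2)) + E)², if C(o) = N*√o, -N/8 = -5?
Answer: 37388/3 + 3040*I*√3 ≈ 12463.0 + 5265.4*I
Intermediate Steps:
N = 40 (N = -8*(-5) = 40)
l(c) = -⅓ (l(c) = (4 - 5)/3 = (⅓)*(-1) = -⅓)
C(o) = 40*√o
(C(l(-2)) + E)² = (40*√(-⅓) + 114)² = (40*(I*√3/3) + 114)² = (40*I*√3/3 + 114)² = (114 + 40*I*√3/3)²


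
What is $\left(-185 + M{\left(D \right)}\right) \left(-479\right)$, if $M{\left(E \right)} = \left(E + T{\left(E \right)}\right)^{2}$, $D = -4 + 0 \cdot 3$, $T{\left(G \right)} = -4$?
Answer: $57959$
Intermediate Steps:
$D = -4$ ($D = -4 + 0 = -4$)
$M{\left(E \right)} = \left(-4 + E\right)^{2}$ ($M{\left(E \right)} = \left(E - 4\right)^{2} = \left(-4 + E\right)^{2}$)
$\left(-185 + M{\left(D \right)}\right) \left(-479\right) = \left(-185 + \left(-4 - 4\right)^{2}\right) \left(-479\right) = \left(-185 + \left(-8\right)^{2}\right) \left(-479\right) = \left(-185 + 64\right) \left(-479\right) = \left(-121\right) \left(-479\right) = 57959$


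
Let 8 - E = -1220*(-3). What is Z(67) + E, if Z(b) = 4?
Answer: -3648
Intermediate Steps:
E = -3652 (E = 8 - (-1220)*(-3) = 8 - 1*3660 = 8 - 3660 = -3652)
Z(67) + E = 4 - 3652 = -3648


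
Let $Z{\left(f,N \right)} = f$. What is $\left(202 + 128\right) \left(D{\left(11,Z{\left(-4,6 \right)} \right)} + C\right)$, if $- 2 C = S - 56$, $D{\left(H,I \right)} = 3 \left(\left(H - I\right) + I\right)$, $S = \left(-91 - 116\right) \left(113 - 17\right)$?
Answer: $3299010$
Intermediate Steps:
$S = -19872$ ($S = \left(-207\right) 96 = -19872$)
$D{\left(H,I \right)} = 3 H$
$C = 9964$ ($C = - \frac{-19872 - 56}{2} = \left(- \frac{1}{2}\right) \left(-19928\right) = 9964$)
$\left(202 + 128\right) \left(D{\left(11,Z{\left(-4,6 \right)} \right)} + C\right) = \left(202 + 128\right) \left(3 \cdot 11 + 9964\right) = 330 \left(33 + 9964\right) = 330 \cdot 9997 = 3299010$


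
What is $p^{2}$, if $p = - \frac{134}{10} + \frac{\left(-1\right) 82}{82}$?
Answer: $\frac{5184}{25} \approx 207.36$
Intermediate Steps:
$p = - \frac{72}{5}$ ($p = \left(-134\right) \frac{1}{10} - 1 = - \frac{67}{5} - 1 = - \frac{72}{5} \approx -14.4$)
$p^{2} = \left(- \frac{72}{5}\right)^{2} = \frac{5184}{25}$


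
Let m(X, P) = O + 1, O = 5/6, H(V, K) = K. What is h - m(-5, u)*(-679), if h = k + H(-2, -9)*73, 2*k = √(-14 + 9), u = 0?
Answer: 3527/6 + I*√5/2 ≈ 587.83 + 1.118*I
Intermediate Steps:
O = ⅚ (O = 5*(⅙) = ⅚ ≈ 0.83333)
m(X, P) = 11/6 (m(X, P) = ⅚ + 1 = 11/6)
k = I*√5/2 (k = √(-14 + 9)/2 = √(-5)/2 = (I*√5)/2 = I*√5/2 ≈ 1.118*I)
h = -657 + I*√5/2 (h = I*√5/2 - 9*73 = I*√5/2 - 657 = -657 + I*√5/2 ≈ -657.0 + 1.118*I)
h - m(-5, u)*(-679) = (-657 + I*√5/2) - 11*(-679)/6 = (-657 + I*√5/2) - 1*(-7469/6) = (-657 + I*√5/2) + 7469/6 = 3527/6 + I*√5/2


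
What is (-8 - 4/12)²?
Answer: 625/9 ≈ 69.444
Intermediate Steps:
(-8 - 4/12)² = (-8 - 4*1/12)² = (-8 - ⅓)² = (-25/3)² = 625/9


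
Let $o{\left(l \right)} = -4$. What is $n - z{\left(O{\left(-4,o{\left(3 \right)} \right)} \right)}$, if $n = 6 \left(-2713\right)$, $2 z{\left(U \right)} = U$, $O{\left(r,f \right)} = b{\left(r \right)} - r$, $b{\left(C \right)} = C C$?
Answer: $-16288$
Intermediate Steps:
$b{\left(C \right)} = C^{2}$
$O{\left(r,f \right)} = r^{2} - r$
$z{\left(U \right)} = \frac{U}{2}$
$n = -16278$
$n - z{\left(O{\left(-4,o{\left(3 \right)} \right)} \right)} = -16278 - \frac{\left(-4\right) \left(-1 - 4\right)}{2} = -16278 - \frac{\left(-4\right) \left(-5\right)}{2} = -16278 - \frac{1}{2} \cdot 20 = -16278 - 10 = -16288$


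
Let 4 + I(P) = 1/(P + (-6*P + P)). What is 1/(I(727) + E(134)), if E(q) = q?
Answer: 2908/378039 ≈ 0.0076923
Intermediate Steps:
I(P) = -4 - 1/(4*P) (I(P) = -4 + 1/(P + (-6*P + P)) = -4 + 1/(P - 5*P) = -4 + 1/(-4*P) = -4 - 1/(4*P))
1/(I(727) + E(134)) = 1/((-4 - ¼/727) + 134) = 1/((-4 - ¼*1/727) + 134) = 1/((-4 - 1/2908) + 134) = 1/(-11633/2908 + 134) = 1/(378039/2908) = 2908/378039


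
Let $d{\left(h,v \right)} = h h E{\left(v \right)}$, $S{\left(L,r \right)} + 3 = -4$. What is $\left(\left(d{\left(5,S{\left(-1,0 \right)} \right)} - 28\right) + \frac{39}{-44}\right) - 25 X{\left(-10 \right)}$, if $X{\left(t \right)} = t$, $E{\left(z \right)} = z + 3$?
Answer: $\frac{5329}{44} \approx 121.11$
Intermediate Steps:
$E{\left(z \right)} = 3 + z$
$S{\left(L,r \right)} = -7$ ($S{\left(L,r \right)} = -3 - 4 = -7$)
$d{\left(h,v \right)} = h^{2} \left(3 + v\right)$ ($d{\left(h,v \right)} = h h \left(3 + v\right) = h^{2} \left(3 + v\right)$)
$\left(\left(d{\left(5,S{\left(-1,0 \right)} \right)} - 28\right) + \frac{39}{-44}\right) - 25 X{\left(-10 \right)} = \left(\left(5^{2} \left(3 - 7\right) - 28\right) + \frac{39}{-44}\right) - -250 = \left(\left(25 \left(-4\right) - 28\right) + 39 \left(- \frac{1}{44}\right)\right) + 250 = \left(\left(-100 - 28\right) - \frac{39}{44}\right) + 250 = \left(-128 - \frac{39}{44}\right) + 250 = - \frac{5671}{44} + 250 = \frac{5329}{44}$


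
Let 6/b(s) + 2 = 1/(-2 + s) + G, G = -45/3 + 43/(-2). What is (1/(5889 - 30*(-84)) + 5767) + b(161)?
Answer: 593607627292/102934569 ≈ 5766.8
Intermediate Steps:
G = -73/2 (G = -45*1/3 + 43*(-1/2) = -15 - 43/2 = -73/2 ≈ -36.500)
b(s) = 6/(-77/2 + 1/(-2 + s)) (b(s) = 6/(-2 + (1/(-2 + s) - 73/2)) = 6/(-2 + (-73/2 + 1/(-2 + s))) = 6/(-77/2 + 1/(-2 + s)))
(1/(5889 - 30*(-84)) + 5767) + b(161) = (1/(5889 - 30*(-84)) + 5767) + 12*(2 - 1*161)/(-156 + 77*161) = (1/(5889 + 2520) + 5767) + 12*(2 - 161)/(-156 + 12397) = (1/8409 + 5767) + 12*(-159)/12241 = (1/8409 + 5767) + 12*(1/12241)*(-159) = 48494704/8409 - 1908/12241 = 593607627292/102934569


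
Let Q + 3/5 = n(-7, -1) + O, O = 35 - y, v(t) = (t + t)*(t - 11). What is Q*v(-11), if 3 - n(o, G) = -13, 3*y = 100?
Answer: 123904/15 ≈ 8260.3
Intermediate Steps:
y = 100/3 (y = (1/3)*100 = 100/3 ≈ 33.333)
n(o, G) = 16 (n(o, G) = 3 - 1*(-13) = 3 + 13 = 16)
v(t) = 2*t*(-11 + t) (v(t) = (2*t)*(-11 + t) = 2*t*(-11 + t))
O = 5/3 (O = 35 - 1*100/3 = 35 - 100/3 = 5/3 ≈ 1.6667)
Q = 256/15 (Q = -3/5 + (16 + 5/3) = -3/5 + 53/3 = 256/15 ≈ 17.067)
Q*v(-11) = 256*(2*(-11)*(-11 - 11))/15 = 256*(2*(-11)*(-22))/15 = (256/15)*484 = 123904/15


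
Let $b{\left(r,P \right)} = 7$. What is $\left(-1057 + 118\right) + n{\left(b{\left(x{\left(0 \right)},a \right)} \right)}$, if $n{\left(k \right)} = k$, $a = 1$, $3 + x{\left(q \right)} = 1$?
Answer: $-932$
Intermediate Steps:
$x{\left(q \right)} = -2$ ($x{\left(q \right)} = -3 + 1 = -2$)
$\left(-1057 + 118\right) + n{\left(b{\left(x{\left(0 \right)},a \right)} \right)} = \left(-1057 + 118\right) + 7 = -939 + 7 = -932$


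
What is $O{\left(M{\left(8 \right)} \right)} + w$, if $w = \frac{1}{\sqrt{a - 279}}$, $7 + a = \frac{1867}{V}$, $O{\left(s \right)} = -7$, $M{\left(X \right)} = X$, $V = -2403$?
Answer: $-7 - \frac{3 i \sqrt{7359855}}{137825} \approx -7.0 - 0.059051 i$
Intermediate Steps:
$a = - \frac{18688}{2403}$ ($a = -7 + \frac{1867}{-2403} = -7 + 1867 \left(- \frac{1}{2403}\right) = -7 - \frac{1867}{2403} = - \frac{18688}{2403} \approx -7.7769$)
$w = - \frac{3 i \sqrt{7359855}}{137825}$ ($w = \frac{1}{\sqrt{- \frac{18688}{2403} - 279}} = \frac{1}{\sqrt{- \frac{689125}{2403}}} = \frac{1}{\frac{5}{801} i \sqrt{7359855}} = - \frac{3 i \sqrt{7359855}}{137825} \approx - 0.059051 i$)
$O{\left(M{\left(8 \right)} \right)} + w = -7 - \frac{3 i \sqrt{7359855}}{137825}$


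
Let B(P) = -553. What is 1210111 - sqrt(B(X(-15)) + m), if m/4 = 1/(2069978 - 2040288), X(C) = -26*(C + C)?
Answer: 1210111 - I*sqrt(121866806135)/14845 ≈ 1.2101e+6 - 23.516*I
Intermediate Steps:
X(C) = -52*C
m = 2/14845 (m = 4/(2069978 - 2040288) = 4/29690 = 4*(1/29690) = 2/14845 ≈ 0.00013473)
1210111 - sqrt(B(X(-15)) + m) = 1210111 - sqrt(-553 + 2/14845) = 1210111 - sqrt(-8209283/14845) = 1210111 - I*sqrt(121866806135)/14845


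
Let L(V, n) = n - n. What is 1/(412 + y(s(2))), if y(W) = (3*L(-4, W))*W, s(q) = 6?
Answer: 1/412 ≈ 0.0024272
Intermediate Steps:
L(V, n) = 0
y(W) = 0 (y(W) = (3*0)*W = 0*W = 0)
1/(412 + y(s(2))) = 1/(412 + 0) = 1/412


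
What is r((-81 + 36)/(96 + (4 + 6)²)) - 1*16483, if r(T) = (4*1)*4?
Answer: -16467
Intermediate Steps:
r(T) = 16 (r(T) = 4*4 = 16)
r((-81 + 36)/(96 + (4 + 6)²)) - 1*16483 = 16 - 1*16483 = 16 - 16483 = -16467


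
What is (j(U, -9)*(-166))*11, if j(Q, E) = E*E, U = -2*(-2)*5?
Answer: -147906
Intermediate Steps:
U = 20 (U = 4*5 = 20)
j(Q, E) = E²
(j(U, -9)*(-166))*11 = ((-9)²*(-166))*11 = (81*(-166))*11 = -13446*11 = -147906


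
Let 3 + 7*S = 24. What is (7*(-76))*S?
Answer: -1596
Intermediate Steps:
S = 3 (S = -3/7 + (1/7)*24 = -3/7 + 24/7 = 3)
(7*(-76))*S = (7*(-76))*3 = -532*3 = -1596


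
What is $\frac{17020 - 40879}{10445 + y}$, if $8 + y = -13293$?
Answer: $\frac{7953}{952} \approx 8.354$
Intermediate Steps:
$y = -13301$ ($y = -8 - 13293 = -13301$)
$\frac{17020 - 40879}{10445 + y} = \frac{17020 - 40879}{10445 - 13301} = \frac{17020 - 40879}{-2856} = \left(17020 - 40879\right) \left(- \frac{1}{2856}\right) = \left(-23859\right) \left(- \frac{1}{2856}\right) = \frac{7953}{952}$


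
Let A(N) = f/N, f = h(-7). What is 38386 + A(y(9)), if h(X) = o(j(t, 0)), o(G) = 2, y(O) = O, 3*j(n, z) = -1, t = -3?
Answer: 345476/9 ≈ 38386.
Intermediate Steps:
j(n, z) = -1/3 (j(n, z) = (1/3)*(-1) = -1/3)
h(X) = 2
f = 2
A(N) = 2/N
38386 + A(y(9)) = 38386 + 2/9 = 345476/9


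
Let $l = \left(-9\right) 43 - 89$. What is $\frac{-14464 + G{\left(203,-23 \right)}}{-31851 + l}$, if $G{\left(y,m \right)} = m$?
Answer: $\frac{14487}{32327} \approx 0.44814$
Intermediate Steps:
$l = -476$ ($l = -387 - 89 = -476$)
$\frac{-14464 + G{\left(203,-23 \right)}}{-31851 + l} = \frac{-14464 - 23}{-31851 - 476} = - \frac{14487}{-32327} = \left(-14487\right) \left(- \frac{1}{32327}\right) = \frac{14487}{32327}$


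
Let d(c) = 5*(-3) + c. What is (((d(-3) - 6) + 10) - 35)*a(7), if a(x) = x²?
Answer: -2401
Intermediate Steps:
d(c) = -15 + c
(((d(-3) - 6) + 10) - 35)*a(7) = ((((-15 - 3) - 6) + 10) - 35)*7² = (((-18 - 6) + 10) - 35)*49 = ((-24 + 10) - 35)*49 = (-14 - 35)*49 = -49*49 = -2401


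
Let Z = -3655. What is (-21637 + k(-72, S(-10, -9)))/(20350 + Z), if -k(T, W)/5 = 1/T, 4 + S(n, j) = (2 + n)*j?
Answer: -1557859/1202040 ≈ -1.2960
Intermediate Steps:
S(n, j) = -4 + j*(2 + n) (S(n, j) = -4 + (2 + n)*j = -4 + j*(2 + n))
k(T, W) = -5/T
(-21637 + k(-72, S(-10, -9)))/(20350 + Z) = (-21637 - 5/(-72))/(20350 - 3655) = (-21637 - 5*(-1/72))/16695 = (-21637 + 5/72)*(1/16695) = -1557859/72*1/16695 = -1557859/1202040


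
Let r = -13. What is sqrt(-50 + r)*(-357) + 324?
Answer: 324 - 1071*I*sqrt(7) ≈ 324.0 - 2833.6*I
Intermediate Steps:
sqrt(-50 + r)*(-357) + 324 = sqrt(-50 - 13)*(-357) + 324 = sqrt(-63)*(-357) + 324 = (3*I*sqrt(7))*(-357) + 324 = -1071*I*sqrt(7) + 324 = 324 - 1071*I*sqrt(7)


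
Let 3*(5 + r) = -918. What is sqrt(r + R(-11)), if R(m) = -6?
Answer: I*sqrt(317) ≈ 17.805*I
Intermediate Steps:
r = -311 (r = -5 + (1/3)*(-918) = -5 - 306 = -311)
sqrt(r + R(-11)) = sqrt(-311 - 6) = sqrt(-317) = I*sqrt(317)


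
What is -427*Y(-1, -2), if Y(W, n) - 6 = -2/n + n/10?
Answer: -14518/5 ≈ -2903.6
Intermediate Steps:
Y(W, n) = 6 - 2/n + n/10 (Y(W, n) = 6 + (-2/n + n/10) = 6 - 2/n + n/10)
-427*Y(-1, -2) = -427*(6 - 2/(-2) + (⅒)*(-2)) = -427*(6 - 2*(-½) - ⅕) = -427*(6 + 1 - ⅕) = -427*34/5 = -14518/5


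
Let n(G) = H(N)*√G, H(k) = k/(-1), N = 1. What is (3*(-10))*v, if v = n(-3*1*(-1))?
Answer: 30*√3 ≈ 51.962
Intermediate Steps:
H(k) = -k (H(k) = k*(-1) = -k)
n(G) = -√G (n(G) = (-1*1)*√G = -√G)
v = -√3 (v = -√(-3*1*(-1)) = -√(-3*(-1)) = -√3 ≈ -1.7320)
(3*(-10))*v = (3*(-10))*(-√3) = -(-30)*√3 = 30*√3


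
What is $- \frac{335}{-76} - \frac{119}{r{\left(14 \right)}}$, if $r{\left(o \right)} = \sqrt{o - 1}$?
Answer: $\frac{335}{76} - \frac{119 \sqrt{13}}{13} \approx -28.597$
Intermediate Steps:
$r{\left(o \right)} = \sqrt{-1 + o}$
$- \frac{335}{-76} - \frac{119}{r{\left(14 \right)}} = - \frac{335}{-76} - \frac{119}{\sqrt{-1 + 14}} = \left(-335\right) \left(- \frac{1}{76}\right) - \frac{119}{\sqrt{13}} = \frac{335}{76} - 119 \frac{\sqrt{13}}{13} = \frac{335}{76} - \frac{119 \sqrt{13}}{13}$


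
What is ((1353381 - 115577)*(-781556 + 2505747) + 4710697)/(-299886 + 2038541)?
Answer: 2134215227261/1738655 ≈ 1.2275e+6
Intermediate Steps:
((1353381 - 115577)*(-781556 + 2505747) + 4710697)/(-299886 + 2038541) = (1237804*1724191 + 4710697)/1738655 = (2134210516564 + 4710697)*(1/1738655) = 2134215227261*(1/1738655) = 2134215227261/1738655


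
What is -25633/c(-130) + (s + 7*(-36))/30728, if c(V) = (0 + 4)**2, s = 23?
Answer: -98456811/61456 ≈ -1602.1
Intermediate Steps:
c(V) = 16 (c(V) = 4**2 = 16)
-25633/c(-130) + (s + 7*(-36))/30728 = -25633/16 + (23 + 7*(-36))/30728 = -25633*1/16 + (23 - 252)*(1/30728) = -25633/16 - 229*1/30728 = -25633/16 - 229/30728 = -98456811/61456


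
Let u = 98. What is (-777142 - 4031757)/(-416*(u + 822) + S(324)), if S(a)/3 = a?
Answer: 4808899/381748 ≈ 12.597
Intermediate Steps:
S(a) = 3*a
(-777142 - 4031757)/(-416*(u + 822) + S(324)) = (-777142 - 4031757)/(-416*(98 + 822) + 3*324) = -4808899/(-416*920 + 972) = -4808899/(-382720 + 972) = -4808899/(-381748) = -4808899*(-1/381748) = 4808899/381748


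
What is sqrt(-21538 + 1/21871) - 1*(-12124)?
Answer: 12124 + 3*I*sqrt(1144722300443)/21871 ≈ 12124.0 + 146.76*I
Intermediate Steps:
sqrt(-21538 + 1/21871) - 1*(-12124) = sqrt(-21538 + 1/21871) + 12124 = sqrt(-471057597/21871) + 12124 = 3*I*sqrt(1144722300443)/21871 + 12124 = 12124 + 3*I*sqrt(1144722300443)/21871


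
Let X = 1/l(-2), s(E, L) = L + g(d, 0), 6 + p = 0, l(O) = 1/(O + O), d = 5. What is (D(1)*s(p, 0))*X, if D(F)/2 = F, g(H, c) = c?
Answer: 0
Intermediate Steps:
l(O) = 1/(2*O)
p = -6 (p = -6 + 0 = -6)
D(F) = 2*F
s(E, L) = L (s(E, L) = L + 0 = L)
X = -4 (X = 1/((1/2)/(-2)) = 1/((1/2)*(-1/2)) = 1/(-1/4) = -4)
(D(1)*s(p, 0))*X = ((2*1)*0)*(-4) = (2*0)*(-4) = 0*(-4) = 0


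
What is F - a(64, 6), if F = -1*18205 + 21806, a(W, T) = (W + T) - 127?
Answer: 3658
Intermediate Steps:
a(W, T) = -127 + T + W (a(W, T) = (T + W) - 127 = -127 + T + W)
F = 3601 (F = -18205 + 21806 = 3601)
F - a(64, 6) = 3601 - (-127 + 6 + 64) = 3601 - 1*(-57) = 3601 + 57 = 3658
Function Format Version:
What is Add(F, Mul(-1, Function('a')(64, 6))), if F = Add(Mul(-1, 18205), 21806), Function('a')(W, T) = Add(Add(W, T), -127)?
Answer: 3658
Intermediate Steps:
Function('a')(W, T) = Add(-127, T, W) (Function('a')(W, T) = Add(Add(T, W), -127) = Add(-127, T, W))
F = 3601 (F = Add(-18205, 21806) = 3601)
Add(F, Mul(-1, Function('a')(64, 6))) = Add(3601, Mul(-1, Add(-127, 6, 64))) = Add(3601, Mul(-1, -57)) = Add(3601, 57) = 3658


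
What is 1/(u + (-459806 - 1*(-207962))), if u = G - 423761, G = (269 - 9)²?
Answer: -1/608005 ≈ -1.6447e-6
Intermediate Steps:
G = 67600 (G = 260² = 67600)
u = -356161 (u = 67600 - 423761 = -356161)
1/(u + (-459806 - 1*(-207962))) = 1/(-356161 + (-459806 - 1*(-207962))) = 1/(-356161 + (-459806 + 207962)) = 1/(-356161 - 251844) = 1/(-608005) = -1/608005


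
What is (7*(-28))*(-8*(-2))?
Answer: -3136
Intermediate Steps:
(7*(-28))*(-8*(-2)) = -196*16 = -3136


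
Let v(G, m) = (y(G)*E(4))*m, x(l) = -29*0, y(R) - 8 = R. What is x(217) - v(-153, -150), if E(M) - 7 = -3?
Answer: -87000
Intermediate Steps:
E(M) = 4 (E(M) = 7 - 3 = 4)
y(R) = 8 + R
x(l) = 0
v(G, m) = m*(32 + 4*G) (v(G, m) = ((8 + G)*4)*m = (32 + 4*G)*m = m*(32 + 4*G))
x(217) - v(-153, -150) = 0 - 4*(-150)*(8 - 153) = 0 - 4*(-150)*(-145) = 0 - 1*87000 = 0 - 87000 = -87000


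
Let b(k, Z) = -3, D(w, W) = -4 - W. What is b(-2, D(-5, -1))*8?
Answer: -24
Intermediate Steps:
b(-2, D(-5, -1))*8 = -3*8 = -24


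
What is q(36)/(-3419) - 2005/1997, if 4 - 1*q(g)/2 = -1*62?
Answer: -7118699/6827743 ≈ -1.0426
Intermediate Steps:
q(g) = 132 (q(g) = 8 - (-2)*62 = 8 - 2*(-62) = 8 + 124 = 132)
q(36)/(-3419) - 2005/1997 = 132/(-3419) - 2005/1997 = 132*(-1/3419) - 2005*1/1997 = -132/3419 - 2005/1997 = -7118699/6827743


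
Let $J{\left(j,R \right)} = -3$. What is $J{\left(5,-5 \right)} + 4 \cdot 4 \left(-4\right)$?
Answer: $-67$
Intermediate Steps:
$J{\left(5,-5 \right)} + 4 \cdot 4 \left(-4\right) = -3 + 4 \cdot 4 \left(-4\right) = -3 + 16 \left(-4\right) = -3 - 64 = -67$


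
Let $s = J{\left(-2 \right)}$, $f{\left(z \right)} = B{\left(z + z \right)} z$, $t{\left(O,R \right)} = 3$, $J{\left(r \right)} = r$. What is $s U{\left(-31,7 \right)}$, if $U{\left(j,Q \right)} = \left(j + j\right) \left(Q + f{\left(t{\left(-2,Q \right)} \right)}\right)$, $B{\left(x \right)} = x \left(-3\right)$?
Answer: $-5828$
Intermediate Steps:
$B{\left(x \right)} = - 3 x$
$f{\left(z \right)} = - 6 z^{2}$ ($f{\left(z \right)} = - 3 \left(z + z\right) z = - 3 \cdot 2 z z = - 6 z z = - 6 z^{2}$)
$s = -2$
$U{\left(j,Q \right)} = 2 j \left(-54 + Q\right)$ ($U{\left(j,Q \right)} = \left(j + j\right) \left(Q - 6 \cdot 3^{2}\right) = 2 j \left(Q - 54\right) = 2 j \left(-54 + Q\right)$)
$s U{\left(-31,7 \right)} = - 2 \cdot 2 \left(-31\right) \left(-54 + 7\right) = - 2 \cdot 2 \left(-31\right) \left(-47\right) = \left(-2\right) 2914 = -5828$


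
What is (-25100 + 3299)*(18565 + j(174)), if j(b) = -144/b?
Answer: -11736808161/29 ≈ -4.0472e+8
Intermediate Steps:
(-25100 + 3299)*(18565 + j(174)) = (-25100 + 3299)*(18565 - 144/174) = -21801*(18565 - 144*1/174) = -21801*(18565 - 24/29) = -21801*538361/29 = -11736808161/29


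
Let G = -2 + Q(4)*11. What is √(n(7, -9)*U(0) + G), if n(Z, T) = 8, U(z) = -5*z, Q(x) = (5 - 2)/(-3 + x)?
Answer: √31 ≈ 5.5678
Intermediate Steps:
Q(x) = 3/(-3 + x)
G = 31 (G = -2 + (3/(-3 + 4))*11 = -2 + (3/1)*11 = -2 + (3*1)*11 = -2 + 3*11 = -2 + 33 = 31)
√(n(7, -9)*U(0) + G) = √(8*(-5*0) + 31) = √(8*0 + 31) = √(0 + 31) = √31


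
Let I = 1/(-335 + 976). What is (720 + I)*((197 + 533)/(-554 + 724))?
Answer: 33691033/10897 ≈ 3091.8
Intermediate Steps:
I = 1/641 ≈ 0.0015601
(720 + I)*((197 + 533)/(-554 + 724)) = (720 + 1/641)*((197 + 533)/(-554 + 724)) = 461521*(730/170)/641 = 461521*(730*(1/170))/641 = (461521/641)*(73/17) = 33691033/10897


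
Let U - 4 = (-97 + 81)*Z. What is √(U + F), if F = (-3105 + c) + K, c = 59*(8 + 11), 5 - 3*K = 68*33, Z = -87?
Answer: I*√12009/3 ≈ 36.529*I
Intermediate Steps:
K = -2239/3 (K = 5/3 - 68*33/3 = 5/3 - ⅓*2244 = 5/3 - 748 = -2239/3 ≈ -746.33)
c = 1121 (c = 59*19 = 1121)
U = 1396 (U = 4 + (-97 + 81)*(-87) = 4 - 16*(-87) = 4 + 1392 = 1396)
F = -8191/3 (F = (-3105 + 1121) - 2239/3 = -1984 - 2239/3 = -8191/3 ≈ -2730.3)
√(U + F) = √(1396 - 8191/3) = √(-4003/3) = I*√12009/3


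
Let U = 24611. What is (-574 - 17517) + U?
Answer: 6520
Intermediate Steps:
(-574 - 17517) + U = (-574 - 17517) + 24611 = -18091 + 24611 = 6520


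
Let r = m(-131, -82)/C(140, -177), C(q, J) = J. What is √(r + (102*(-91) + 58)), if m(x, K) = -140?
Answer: 2*I*√72238479/177 ≈ 96.038*I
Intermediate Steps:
r = 140/177 (r = -140/(-177) = -140*(-1/177) = 140/177 ≈ 0.79096)
√(r + (102*(-91) + 58)) = √(140/177 + (102*(-91) + 58)) = √(140/177 + (-9282 + 58)) = √(140/177 - 9224) = √(-1632508/177) = 2*I*√72238479/177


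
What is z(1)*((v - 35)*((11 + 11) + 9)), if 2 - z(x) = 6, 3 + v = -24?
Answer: 7688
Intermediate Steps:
v = -27 (v = -3 - 24 = -27)
z(x) = -4 (z(x) = 2 - 1*6 = 2 - 6 = -4)
z(1)*((v - 35)*((11 + 11) + 9)) = -4*(-27 - 35)*((11 + 11) + 9) = -(-248)*(22 + 9) = -(-248)*31 = -4*(-1922) = 7688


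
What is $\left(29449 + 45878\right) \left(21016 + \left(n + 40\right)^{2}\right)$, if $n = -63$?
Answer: $1622920215$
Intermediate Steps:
$\left(29449 + 45878\right) \left(21016 + \left(n + 40\right)^{2}\right) = \left(29449 + 45878\right) \left(21016 + \left(-63 + 40\right)^{2}\right) = 75327 \left(21016 + \left(-23\right)^{2}\right) = 75327 \left(21016 + 529\right) = 75327 \cdot 21545 = 1622920215$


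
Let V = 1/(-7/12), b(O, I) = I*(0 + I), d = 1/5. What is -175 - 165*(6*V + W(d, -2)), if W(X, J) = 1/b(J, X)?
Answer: -18220/7 ≈ -2602.9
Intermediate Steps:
d = ⅕ ≈ 0.20000
b(O, I) = I² (b(O, I) = I*I = I²)
V = -12/7 (V = 1/(-7*1/12) = 1/(-7/12) = -12/7 ≈ -1.7143)
W(X, J) = X⁻² (W(X, J) = 1/(X²) = X⁻²)
-175 - 165*(6*V + W(d, -2)) = -175 - 165*(6*(-12/7) + (⅕)⁻²) = -175 - 165*(-72/7 + 25) = -175 - 165*103/7 = -175 - 16995/7 = -18220/7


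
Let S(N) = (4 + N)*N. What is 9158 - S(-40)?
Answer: 7718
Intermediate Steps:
S(N) = N*(4 + N)
9158 - S(-40) = 9158 - (-40)*(4 - 40) = 9158 - (-40)*(-36) = 9158 - 1*1440 = 9158 - 1440 = 7718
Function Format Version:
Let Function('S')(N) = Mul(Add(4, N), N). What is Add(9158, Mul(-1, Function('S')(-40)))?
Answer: 7718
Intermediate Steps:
Function('S')(N) = Mul(N, Add(4, N))
Add(9158, Mul(-1, Function('S')(-40))) = Add(9158, Mul(-1, Mul(-40, Add(4, -40)))) = Add(9158, Mul(-1, Mul(-40, -36))) = Add(9158, Mul(-1, 1440)) = Add(9158, -1440) = 7718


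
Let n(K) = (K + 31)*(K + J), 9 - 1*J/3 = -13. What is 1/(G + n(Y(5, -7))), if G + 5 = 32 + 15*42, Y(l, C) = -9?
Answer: 1/1911 ≈ 0.00052329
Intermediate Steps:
J = 66 (J = 27 - 3*(-13) = 27 + 39 = 66)
G = 657 (G = -5 + (32 + 15*42) = -5 + (32 + 630) = -5 + 662 = 657)
n(K) = (31 + K)*(66 + K) (n(K) = (K + 31)*(K + 66) = (31 + K)*(66 + K))
1/(G + n(Y(5, -7))) = 1/(657 + (2046 + (-9)² + 97*(-9))) = 1/(657 + (2046 + 81 - 873)) = 1/(657 + 1254) = 1/1911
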